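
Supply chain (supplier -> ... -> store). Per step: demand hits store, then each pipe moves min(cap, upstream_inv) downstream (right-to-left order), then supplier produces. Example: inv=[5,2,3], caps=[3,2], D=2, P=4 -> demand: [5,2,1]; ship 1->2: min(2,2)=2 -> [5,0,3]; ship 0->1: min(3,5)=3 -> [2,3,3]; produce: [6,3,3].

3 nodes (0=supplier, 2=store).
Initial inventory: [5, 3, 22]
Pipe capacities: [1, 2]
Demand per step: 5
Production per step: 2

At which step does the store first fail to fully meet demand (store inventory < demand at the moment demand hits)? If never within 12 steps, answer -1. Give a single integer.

Step 1: demand=5,sold=5 ship[1->2]=2 ship[0->1]=1 prod=2 -> [6 2 19]
Step 2: demand=5,sold=5 ship[1->2]=2 ship[0->1]=1 prod=2 -> [7 1 16]
Step 3: demand=5,sold=5 ship[1->2]=1 ship[0->1]=1 prod=2 -> [8 1 12]
Step 4: demand=5,sold=5 ship[1->2]=1 ship[0->1]=1 prod=2 -> [9 1 8]
Step 5: demand=5,sold=5 ship[1->2]=1 ship[0->1]=1 prod=2 -> [10 1 4]
Step 6: demand=5,sold=4 ship[1->2]=1 ship[0->1]=1 prod=2 -> [11 1 1]
Step 7: demand=5,sold=1 ship[1->2]=1 ship[0->1]=1 prod=2 -> [12 1 1]
Step 8: demand=5,sold=1 ship[1->2]=1 ship[0->1]=1 prod=2 -> [13 1 1]
Step 9: demand=5,sold=1 ship[1->2]=1 ship[0->1]=1 prod=2 -> [14 1 1]
Step 10: demand=5,sold=1 ship[1->2]=1 ship[0->1]=1 prod=2 -> [15 1 1]
Step 11: demand=5,sold=1 ship[1->2]=1 ship[0->1]=1 prod=2 -> [16 1 1]
Step 12: demand=5,sold=1 ship[1->2]=1 ship[0->1]=1 prod=2 -> [17 1 1]
First stockout at step 6

6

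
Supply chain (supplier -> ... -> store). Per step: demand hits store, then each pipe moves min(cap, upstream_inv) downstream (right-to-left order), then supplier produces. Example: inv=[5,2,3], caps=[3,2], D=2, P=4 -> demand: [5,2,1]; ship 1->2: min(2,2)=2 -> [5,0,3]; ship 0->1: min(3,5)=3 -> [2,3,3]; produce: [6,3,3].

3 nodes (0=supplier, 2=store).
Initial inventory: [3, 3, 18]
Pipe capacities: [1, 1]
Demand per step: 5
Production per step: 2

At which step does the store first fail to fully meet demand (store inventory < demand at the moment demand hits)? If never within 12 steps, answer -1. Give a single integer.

Step 1: demand=5,sold=5 ship[1->2]=1 ship[0->1]=1 prod=2 -> [4 3 14]
Step 2: demand=5,sold=5 ship[1->2]=1 ship[0->1]=1 prod=2 -> [5 3 10]
Step 3: demand=5,sold=5 ship[1->2]=1 ship[0->1]=1 prod=2 -> [6 3 6]
Step 4: demand=5,sold=5 ship[1->2]=1 ship[0->1]=1 prod=2 -> [7 3 2]
Step 5: demand=5,sold=2 ship[1->2]=1 ship[0->1]=1 prod=2 -> [8 3 1]
Step 6: demand=5,sold=1 ship[1->2]=1 ship[0->1]=1 prod=2 -> [9 3 1]
Step 7: demand=5,sold=1 ship[1->2]=1 ship[0->1]=1 prod=2 -> [10 3 1]
Step 8: demand=5,sold=1 ship[1->2]=1 ship[0->1]=1 prod=2 -> [11 3 1]
Step 9: demand=5,sold=1 ship[1->2]=1 ship[0->1]=1 prod=2 -> [12 3 1]
Step 10: demand=5,sold=1 ship[1->2]=1 ship[0->1]=1 prod=2 -> [13 3 1]
Step 11: demand=5,sold=1 ship[1->2]=1 ship[0->1]=1 prod=2 -> [14 3 1]
Step 12: demand=5,sold=1 ship[1->2]=1 ship[0->1]=1 prod=2 -> [15 3 1]
First stockout at step 5

5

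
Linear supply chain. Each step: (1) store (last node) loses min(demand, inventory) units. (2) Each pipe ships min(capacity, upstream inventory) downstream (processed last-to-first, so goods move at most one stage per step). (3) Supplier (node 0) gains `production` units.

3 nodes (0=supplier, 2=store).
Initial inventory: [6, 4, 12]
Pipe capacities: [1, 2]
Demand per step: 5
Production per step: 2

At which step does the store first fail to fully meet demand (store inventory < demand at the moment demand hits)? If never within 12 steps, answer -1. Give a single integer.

Step 1: demand=5,sold=5 ship[1->2]=2 ship[0->1]=1 prod=2 -> [7 3 9]
Step 2: demand=5,sold=5 ship[1->2]=2 ship[0->1]=1 prod=2 -> [8 2 6]
Step 3: demand=5,sold=5 ship[1->2]=2 ship[0->1]=1 prod=2 -> [9 1 3]
Step 4: demand=5,sold=3 ship[1->2]=1 ship[0->1]=1 prod=2 -> [10 1 1]
Step 5: demand=5,sold=1 ship[1->2]=1 ship[0->1]=1 prod=2 -> [11 1 1]
Step 6: demand=5,sold=1 ship[1->2]=1 ship[0->1]=1 prod=2 -> [12 1 1]
Step 7: demand=5,sold=1 ship[1->2]=1 ship[0->1]=1 prod=2 -> [13 1 1]
Step 8: demand=5,sold=1 ship[1->2]=1 ship[0->1]=1 prod=2 -> [14 1 1]
Step 9: demand=5,sold=1 ship[1->2]=1 ship[0->1]=1 prod=2 -> [15 1 1]
Step 10: demand=5,sold=1 ship[1->2]=1 ship[0->1]=1 prod=2 -> [16 1 1]
Step 11: demand=5,sold=1 ship[1->2]=1 ship[0->1]=1 prod=2 -> [17 1 1]
Step 12: demand=5,sold=1 ship[1->2]=1 ship[0->1]=1 prod=2 -> [18 1 1]
First stockout at step 4

4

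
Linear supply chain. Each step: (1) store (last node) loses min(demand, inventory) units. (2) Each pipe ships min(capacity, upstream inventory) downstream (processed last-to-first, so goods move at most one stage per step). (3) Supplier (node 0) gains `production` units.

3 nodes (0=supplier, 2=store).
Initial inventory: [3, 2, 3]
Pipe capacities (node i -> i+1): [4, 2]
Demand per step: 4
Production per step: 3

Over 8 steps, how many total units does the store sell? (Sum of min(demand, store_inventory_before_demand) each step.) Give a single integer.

Answer: 17

Derivation:
Step 1: sold=3 (running total=3) -> [3 3 2]
Step 2: sold=2 (running total=5) -> [3 4 2]
Step 3: sold=2 (running total=7) -> [3 5 2]
Step 4: sold=2 (running total=9) -> [3 6 2]
Step 5: sold=2 (running total=11) -> [3 7 2]
Step 6: sold=2 (running total=13) -> [3 8 2]
Step 7: sold=2 (running total=15) -> [3 9 2]
Step 8: sold=2 (running total=17) -> [3 10 2]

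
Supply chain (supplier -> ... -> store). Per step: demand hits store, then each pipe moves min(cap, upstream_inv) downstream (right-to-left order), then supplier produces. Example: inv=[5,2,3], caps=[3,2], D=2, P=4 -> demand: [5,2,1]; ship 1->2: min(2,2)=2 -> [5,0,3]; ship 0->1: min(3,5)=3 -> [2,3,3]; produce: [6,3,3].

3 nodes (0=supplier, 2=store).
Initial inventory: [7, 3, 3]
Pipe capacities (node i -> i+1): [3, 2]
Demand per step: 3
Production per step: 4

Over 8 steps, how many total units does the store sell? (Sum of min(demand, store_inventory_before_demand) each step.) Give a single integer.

Step 1: sold=3 (running total=3) -> [8 4 2]
Step 2: sold=2 (running total=5) -> [9 5 2]
Step 3: sold=2 (running total=7) -> [10 6 2]
Step 4: sold=2 (running total=9) -> [11 7 2]
Step 5: sold=2 (running total=11) -> [12 8 2]
Step 6: sold=2 (running total=13) -> [13 9 2]
Step 7: sold=2 (running total=15) -> [14 10 2]
Step 8: sold=2 (running total=17) -> [15 11 2]

Answer: 17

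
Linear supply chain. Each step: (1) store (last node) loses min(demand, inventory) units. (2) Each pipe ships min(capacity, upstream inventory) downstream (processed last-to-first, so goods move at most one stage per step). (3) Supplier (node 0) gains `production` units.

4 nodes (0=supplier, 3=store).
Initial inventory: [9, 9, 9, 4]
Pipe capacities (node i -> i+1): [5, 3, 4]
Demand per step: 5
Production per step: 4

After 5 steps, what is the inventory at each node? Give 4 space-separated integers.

Step 1: demand=5,sold=4 ship[2->3]=4 ship[1->2]=3 ship[0->1]=5 prod=4 -> inv=[8 11 8 4]
Step 2: demand=5,sold=4 ship[2->3]=4 ship[1->2]=3 ship[0->1]=5 prod=4 -> inv=[7 13 7 4]
Step 3: demand=5,sold=4 ship[2->3]=4 ship[1->2]=3 ship[0->1]=5 prod=4 -> inv=[6 15 6 4]
Step 4: demand=5,sold=4 ship[2->3]=4 ship[1->2]=3 ship[0->1]=5 prod=4 -> inv=[5 17 5 4]
Step 5: demand=5,sold=4 ship[2->3]=4 ship[1->2]=3 ship[0->1]=5 prod=4 -> inv=[4 19 4 4]

4 19 4 4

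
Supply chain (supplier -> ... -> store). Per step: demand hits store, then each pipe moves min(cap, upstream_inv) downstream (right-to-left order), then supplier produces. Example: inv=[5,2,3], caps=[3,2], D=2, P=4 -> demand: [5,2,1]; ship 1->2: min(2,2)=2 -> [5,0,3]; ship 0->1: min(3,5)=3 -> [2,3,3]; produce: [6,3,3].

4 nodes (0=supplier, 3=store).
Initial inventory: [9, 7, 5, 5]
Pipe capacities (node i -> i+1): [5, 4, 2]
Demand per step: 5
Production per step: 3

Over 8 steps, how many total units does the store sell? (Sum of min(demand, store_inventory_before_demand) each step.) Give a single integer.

Step 1: sold=5 (running total=5) -> [7 8 7 2]
Step 2: sold=2 (running total=7) -> [5 9 9 2]
Step 3: sold=2 (running total=9) -> [3 10 11 2]
Step 4: sold=2 (running total=11) -> [3 9 13 2]
Step 5: sold=2 (running total=13) -> [3 8 15 2]
Step 6: sold=2 (running total=15) -> [3 7 17 2]
Step 7: sold=2 (running total=17) -> [3 6 19 2]
Step 8: sold=2 (running total=19) -> [3 5 21 2]

Answer: 19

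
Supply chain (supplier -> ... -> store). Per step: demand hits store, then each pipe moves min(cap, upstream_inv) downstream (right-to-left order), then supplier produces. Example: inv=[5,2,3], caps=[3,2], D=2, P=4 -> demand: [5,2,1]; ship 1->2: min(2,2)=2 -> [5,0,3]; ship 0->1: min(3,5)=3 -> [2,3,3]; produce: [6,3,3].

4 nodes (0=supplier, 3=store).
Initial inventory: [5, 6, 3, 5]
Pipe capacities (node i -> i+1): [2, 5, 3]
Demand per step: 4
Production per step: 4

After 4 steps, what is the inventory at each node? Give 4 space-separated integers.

Step 1: demand=4,sold=4 ship[2->3]=3 ship[1->2]=5 ship[0->1]=2 prod=4 -> inv=[7 3 5 4]
Step 2: demand=4,sold=4 ship[2->3]=3 ship[1->2]=3 ship[0->1]=2 prod=4 -> inv=[9 2 5 3]
Step 3: demand=4,sold=3 ship[2->3]=3 ship[1->2]=2 ship[0->1]=2 prod=4 -> inv=[11 2 4 3]
Step 4: demand=4,sold=3 ship[2->3]=3 ship[1->2]=2 ship[0->1]=2 prod=4 -> inv=[13 2 3 3]

13 2 3 3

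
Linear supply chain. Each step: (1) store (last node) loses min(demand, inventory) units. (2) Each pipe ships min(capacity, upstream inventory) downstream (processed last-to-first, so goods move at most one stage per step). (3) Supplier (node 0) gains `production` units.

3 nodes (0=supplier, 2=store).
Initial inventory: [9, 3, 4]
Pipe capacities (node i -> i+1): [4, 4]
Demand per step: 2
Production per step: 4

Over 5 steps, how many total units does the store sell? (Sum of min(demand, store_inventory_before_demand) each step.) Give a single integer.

Step 1: sold=2 (running total=2) -> [9 4 5]
Step 2: sold=2 (running total=4) -> [9 4 7]
Step 3: sold=2 (running total=6) -> [9 4 9]
Step 4: sold=2 (running total=8) -> [9 4 11]
Step 5: sold=2 (running total=10) -> [9 4 13]

Answer: 10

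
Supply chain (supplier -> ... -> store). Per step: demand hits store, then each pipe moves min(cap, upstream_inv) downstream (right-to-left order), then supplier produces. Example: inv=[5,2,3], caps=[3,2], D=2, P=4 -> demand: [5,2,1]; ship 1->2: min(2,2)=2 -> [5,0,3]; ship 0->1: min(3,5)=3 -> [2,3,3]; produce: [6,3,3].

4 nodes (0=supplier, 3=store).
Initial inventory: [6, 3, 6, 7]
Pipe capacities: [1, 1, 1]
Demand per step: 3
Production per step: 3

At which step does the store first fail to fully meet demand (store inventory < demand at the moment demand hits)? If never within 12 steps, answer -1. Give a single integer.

Step 1: demand=3,sold=3 ship[2->3]=1 ship[1->2]=1 ship[0->1]=1 prod=3 -> [8 3 6 5]
Step 2: demand=3,sold=3 ship[2->3]=1 ship[1->2]=1 ship[0->1]=1 prod=3 -> [10 3 6 3]
Step 3: demand=3,sold=3 ship[2->3]=1 ship[1->2]=1 ship[0->1]=1 prod=3 -> [12 3 6 1]
Step 4: demand=3,sold=1 ship[2->3]=1 ship[1->2]=1 ship[0->1]=1 prod=3 -> [14 3 6 1]
Step 5: demand=3,sold=1 ship[2->3]=1 ship[1->2]=1 ship[0->1]=1 prod=3 -> [16 3 6 1]
Step 6: demand=3,sold=1 ship[2->3]=1 ship[1->2]=1 ship[0->1]=1 prod=3 -> [18 3 6 1]
Step 7: demand=3,sold=1 ship[2->3]=1 ship[1->2]=1 ship[0->1]=1 prod=3 -> [20 3 6 1]
Step 8: demand=3,sold=1 ship[2->3]=1 ship[1->2]=1 ship[0->1]=1 prod=3 -> [22 3 6 1]
Step 9: demand=3,sold=1 ship[2->3]=1 ship[1->2]=1 ship[0->1]=1 prod=3 -> [24 3 6 1]
Step 10: demand=3,sold=1 ship[2->3]=1 ship[1->2]=1 ship[0->1]=1 prod=3 -> [26 3 6 1]
Step 11: demand=3,sold=1 ship[2->3]=1 ship[1->2]=1 ship[0->1]=1 prod=3 -> [28 3 6 1]
Step 12: demand=3,sold=1 ship[2->3]=1 ship[1->2]=1 ship[0->1]=1 prod=3 -> [30 3 6 1]
First stockout at step 4

4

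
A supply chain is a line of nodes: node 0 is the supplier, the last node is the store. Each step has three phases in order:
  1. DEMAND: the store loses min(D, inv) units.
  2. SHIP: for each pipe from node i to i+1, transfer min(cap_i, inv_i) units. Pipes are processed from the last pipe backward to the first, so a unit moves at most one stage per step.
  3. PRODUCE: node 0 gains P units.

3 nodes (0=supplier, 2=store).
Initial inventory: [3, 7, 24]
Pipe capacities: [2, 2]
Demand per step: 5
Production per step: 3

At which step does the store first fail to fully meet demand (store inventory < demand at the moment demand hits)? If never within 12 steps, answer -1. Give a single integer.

Step 1: demand=5,sold=5 ship[1->2]=2 ship[0->1]=2 prod=3 -> [4 7 21]
Step 2: demand=5,sold=5 ship[1->2]=2 ship[0->1]=2 prod=3 -> [5 7 18]
Step 3: demand=5,sold=5 ship[1->2]=2 ship[0->1]=2 prod=3 -> [6 7 15]
Step 4: demand=5,sold=5 ship[1->2]=2 ship[0->1]=2 prod=3 -> [7 7 12]
Step 5: demand=5,sold=5 ship[1->2]=2 ship[0->1]=2 prod=3 -> [8 7 9]
Step 6: demand=5,sold=5 ship[1->2]=2 ship[0->1]=2 prod=3 -> [9 7 6]
Step 7: demand=5,sold=5 ship[1->2]=2 ship[0->1]=2 prod=3 -> [10 7 3]
Step 8: demand=5,sold=3 ship[1->2]=2 ship[0->1]=2 prod=3 -> [11 7 2]
Step 9: demand=5,sold=2 ship[1->2]=2 ship[0->1]=2 prod=3 -> [12 7 2]
Step 10: demand=5,sold=2 ship[1->2]=2 ship[0->1]=2 prod=3 -> [13 7 2]
Step 11: demand=5,sold=2 ship[1->2]=2 ship[0->1]=2 prod=3 -> [14 7 2]
Step 12: demand=5,sold=2 ship[1->2]=2 ship[0->1]=2 prod=3 -> [15 7 2]
First stockout at step 8

8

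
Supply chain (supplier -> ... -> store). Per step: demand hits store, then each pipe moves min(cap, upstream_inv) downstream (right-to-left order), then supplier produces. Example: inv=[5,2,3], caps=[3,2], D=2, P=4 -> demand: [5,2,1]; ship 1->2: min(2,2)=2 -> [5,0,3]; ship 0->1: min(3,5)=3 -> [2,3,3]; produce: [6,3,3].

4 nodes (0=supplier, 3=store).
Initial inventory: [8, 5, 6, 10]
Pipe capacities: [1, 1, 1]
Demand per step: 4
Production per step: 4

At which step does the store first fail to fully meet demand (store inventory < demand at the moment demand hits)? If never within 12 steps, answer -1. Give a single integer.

Step 1: demand=4,sold=4 ship[2->3]=1 ship[1->2]=1 ship[0->1]=1 prod=4 -> [11 5 6 7]
Step 2: demand=4,sold=4 ship[2->3]=1 ship[1->2]=1 ship[0->1]=1 prod=4 -> [14 5 6 4]
Step 3: demand=4,sold=4 ship[2->3]=1 ship[1->2]=1 ship[0->1]=1 prod=4 -> [17 5 6 1]
Step 4: demand=4,sold=1 ship[2->3]=1 ship[1->2]=1 ship[0->1]=1 prod=4 -> [20 5 6 1]
Step 5: demand=4,sold=1 ship[2->3]=1 ship[1->2]=1 ship[0->1]=1 prod=4 -> [23 5 6 1]
Step 6: demand=4,sold=1 ship[2->3]=1 ship[1->2]=1 ship[0->1]=1 prod=4 -> [26 5 6 1]
Step 7: demand=4,sold=1 ship[2->3]=1 ship[1->2]=1 ship[0->1]=1 prod=4 -> [29 5 6 1]
Step 8: demand=4,sold=1 ship[2->3]=1 ship[1->2]=1 ship[0->1]=1 prod=4 -> [32 5 6 1]
Step 9: demand=4,sold=1 ship[2->3]=1 ship[1->2]=1 ship[0->1]=1 prod=4 -> [35 5 6 1]
Step 10: demand=4,sold=1 ship[2->3]=1 ship[1->2]=1 ship[0->1]=1 prod=4 -> [38 5 6 1]
Step 11: demand=4,sold=1 ship[2->3]=1 ship[1->2]=1 ship[0->1]=1 prod=4 -> [41 5 6 1]
Step 12: demand=4,sold=1 ship[2->3]=1 ship[1->2]=1 ship[0->1]=1 prod=4 -> [44 5 6 1]
First stockout at step 4

4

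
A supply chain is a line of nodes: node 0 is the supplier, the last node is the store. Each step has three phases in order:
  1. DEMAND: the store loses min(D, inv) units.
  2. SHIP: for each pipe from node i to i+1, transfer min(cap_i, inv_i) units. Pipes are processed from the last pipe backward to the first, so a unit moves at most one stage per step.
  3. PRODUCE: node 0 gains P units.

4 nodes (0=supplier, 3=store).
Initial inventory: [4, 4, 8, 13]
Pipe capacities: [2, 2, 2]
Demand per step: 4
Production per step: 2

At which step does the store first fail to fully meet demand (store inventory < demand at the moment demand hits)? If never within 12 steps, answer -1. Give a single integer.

Step 1: demand=4,sold=4 ship[2->3]=2 ship[1->2]=2 ship[0->1]=2 prod=2 -> [4 4 8 11]
Step 2: demand=4,sold=4 ship[2->3]=2 ship[1->2]=2 ship[0->1]=2 prod=2 -> [4 4 8 9]
Step 3: demand=4,sold=4 ship[2->3]=2 ship[1->2]=2 ship[0->1]=2 prod=2 -> [4 4 8 7]
Step 4: demand=4,sold=4 ship[2->3]=2 ship[1->2]=2 ship[0->1]=2 prod=2 -> [4 4 8 5]
Step 5: demand=4,sold=4 ship[2->3]=2 ship[1->2]=2 ship[0->1]=2 prod=2 -> [4 4 8 3]
Step 6: demand=4,sold=3 ship[2->3]=2 ship[1->2]=2 ship[0->1]=2 prod=2 -> [4 4 8 2]
Step 7: demand=4,sold=2 ship[2->3]=2 ship[1->2]=2 ship[0->1]=2 prod=2 -> [4 4 8 2]
Step 8: demand=4,sold=2 ship[2->3]=2 ship[1->2]=2 ship[0->1]=2 prod=2 -> [4 4 8 2]
Step 9: demand=4,sold=2 ship[2->3]=2 ship[1->2]=2 ship[0->1]=2 prod=2 -> [4 4 8 2]
Step 10: demand=4,sold=2 ship[2->3]=2 ship[1->2]=2 ship[0->1]=2 prod=2 -> [4 4 8 2]
Step 11: demand=4,sold=2 ship[2->3]=2 ship[1->2]=2 ship[0->1]=2 prod=2 -> [4 4 8 2]
Step 12: demand=4,sold=2 ship[2->3]=2 ship[1->2]=2 ship[0->1]=2 prod=2 -> [4 4 8 2]
First stockout at step 6

6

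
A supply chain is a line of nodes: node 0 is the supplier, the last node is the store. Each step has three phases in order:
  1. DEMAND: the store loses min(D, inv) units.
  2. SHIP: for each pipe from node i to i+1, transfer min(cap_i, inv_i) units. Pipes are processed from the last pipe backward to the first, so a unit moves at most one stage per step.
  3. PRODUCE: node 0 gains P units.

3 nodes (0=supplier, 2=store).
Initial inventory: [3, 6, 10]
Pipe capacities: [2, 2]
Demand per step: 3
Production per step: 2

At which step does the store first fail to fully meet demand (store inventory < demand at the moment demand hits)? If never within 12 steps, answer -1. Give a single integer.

Step 1: demand=3,sold=3 ship[1->2]=2 ship[0->1]=2 prod=2 -> [3 6 9]
Step 2: demand=3,sold=3 ship[1->2]=2 ship[0->1]=2 prod=2 -> [3 6 8]
Step 3: demand=3,sold=3 ship[1->2]=2 ship[0->1]=2 prod=2 -> [3 6 7]
Step 4: demand=3,sold=3 ship[1->2]=2 ship[0->1]=2 prod=2 -> [3 6 6]
Step 5: demand=3,sold=3 ship[1->2]=2 ship[0->1]=2 prod=2 -> [3 6 5]
Step 6: demand=3,sold=3 ship[1->2]=2 ship[0->1]=2 prod=2 -> [3 6 4]
Step 7: demand=3,sold=3 ship[1->2]=2 ship[0->1]=2 prod=2 -> [3 6 3]
Step 8: demand=3,sold=3 ship[1->2]=2 ship[0->1]=2 prod=2 -> [3 6 2]
Step 9: demand=3,sold=2 ship[1->2]=2 ship[0->1]=2 prod=2 -> [3 6 2]
Step 10: demand=3,sold=2 ship[1->2]=2 ship[0->1]=2 prod=2 -> [3 6 2]
Step 11: demand=3,sold=2 ship[1->2]=2 ship[0->1]=2 prod=2 -> [3 6 2]
Step 12: demand=3,sold=2 ship[1->2]=2 ship[0->1]=2 prod=2 -> [3 6 2]
First stockout at step 9

9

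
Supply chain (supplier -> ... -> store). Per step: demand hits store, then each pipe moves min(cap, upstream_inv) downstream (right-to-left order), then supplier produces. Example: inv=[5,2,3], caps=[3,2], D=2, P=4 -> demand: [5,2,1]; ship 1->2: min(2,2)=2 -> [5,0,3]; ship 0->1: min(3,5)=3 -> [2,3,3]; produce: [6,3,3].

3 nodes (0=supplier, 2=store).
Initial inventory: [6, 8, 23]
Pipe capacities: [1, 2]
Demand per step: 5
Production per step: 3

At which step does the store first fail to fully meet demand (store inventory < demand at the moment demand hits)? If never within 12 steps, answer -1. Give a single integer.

Step 1: demand=5,sold=5 ship[1->2]=2 ship[0->1]=1 prod=3 -> [8 7 20]
Step 2: demand=5,sold=5 ship[1->2]=2 ship[0->1]=1 prod=3 -> [10 6 17]
Step 3: demand=5,sold=5 ship[1->2]=2 ship[0->1]=1 prod=3 -> [12 5 14]
Step 4: demand=5,sold=5 ship[1->2]=2 ship[0->1]=1 prod=3 -> [14 4 11]
Step 5: demand=5,sold=5 ship[1->2]=2 ship[0->1]=1 prod=3 -> [16 3 8]
Step 6: demand=5,sold=5 ship[1->2]=2 ship[0->1]=1 prod=3 -> [18 2 5]
Step 7: demand=5,sold=5 ship[1->2]=2 ship[0->1]=1 prod=3 -> [20 1 2]
Step 8: demand=5,sold=2 ship[1->2]=1 ship[0->1]=1 prod=3 -> [22 1 1]
Step 9: demand=5,sold=1 ship[1->2]=1 ship[0->1]=1 prod=3 -> [24 1 1]
Step 10: demand=5,sold=1 ship[1->2]=1 ship[0->1]=1 prod=3 -> [26 1 1]
Step 11: demand=5,sold=1 ship[1->2]=1 ship[0->1]=1 prod=3 -> [28 1 1]
Step 12: demand=5,sold=1 ship[1->2]=1 ship[0->1]=1 prod=3 -> [30 1 1]
First stockout at step 8

8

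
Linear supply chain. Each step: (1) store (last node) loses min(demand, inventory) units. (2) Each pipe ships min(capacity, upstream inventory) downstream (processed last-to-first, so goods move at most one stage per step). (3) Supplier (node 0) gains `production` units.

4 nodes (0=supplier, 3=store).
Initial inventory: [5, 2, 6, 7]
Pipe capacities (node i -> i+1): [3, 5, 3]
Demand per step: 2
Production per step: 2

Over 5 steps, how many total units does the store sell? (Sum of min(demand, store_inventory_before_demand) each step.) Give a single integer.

Answer: 10

Derivation:
Step 1: sold=2 (running total=2) -> [4 3 5 8]
Step 2: sold=2 (running total=4) -> [3 3 5 9]
Step 3: sold=2 (running total=6) -> [2 3 5 10]
Step 4: sold=2 (running total=8) -> [2 2 5 11]
Step 5: sold=2 (running total=10) -> [2 2 4 12]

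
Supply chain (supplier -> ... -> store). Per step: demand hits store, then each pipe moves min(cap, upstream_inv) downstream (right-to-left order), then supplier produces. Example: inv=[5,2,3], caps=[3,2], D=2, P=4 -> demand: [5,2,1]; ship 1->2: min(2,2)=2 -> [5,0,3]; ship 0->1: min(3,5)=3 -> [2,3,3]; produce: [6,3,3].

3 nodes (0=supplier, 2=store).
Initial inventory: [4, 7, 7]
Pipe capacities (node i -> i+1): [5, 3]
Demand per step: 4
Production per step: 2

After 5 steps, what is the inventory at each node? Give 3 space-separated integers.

Step 1: demand=4,sold=4 ship[1->2]=3 ship[0->1]=4 prod=2 -> inv=[2 8 6]
Step 2: demand=4,sold=4 ship[1->2]=3 ship[0->1]=2 prod=2 -> inv=[2 7 5]
Step 3: demand=4,sold=4 ship[1->2]=3 ship[0->1]=2 prod=2 -> inv=[2 6 4]
Step 4: demand=4,sold=4 ship[1->2]=3 ship[0->1]=2 prod=2 -> inv=[2 5 3]
Step 5: demand=4,sold=3 ship[1->2]=3 ship[0->1]=2 prod=2 -> inv=[2 4 3]

2 4 3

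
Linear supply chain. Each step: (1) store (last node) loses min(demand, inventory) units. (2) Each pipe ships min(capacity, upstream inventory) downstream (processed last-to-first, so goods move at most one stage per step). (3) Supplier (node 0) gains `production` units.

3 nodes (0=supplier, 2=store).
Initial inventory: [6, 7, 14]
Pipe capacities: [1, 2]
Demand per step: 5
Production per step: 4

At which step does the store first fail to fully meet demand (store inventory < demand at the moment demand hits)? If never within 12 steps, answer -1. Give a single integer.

Step 1: demand=5,sold=5 ship[1->2]=2 ship[0->1]=1 prod=4 -> [9 6 11]
Step 2: demand=5,sold=5 ship[1->2]=2 ship[0->1]=1 prod=4 -> [12 5 8]
Step 3: demand=5,sold=5 ship[1->2]=2 ship[0->1]=1 prod=4 -> [15 4 5]
Step 4: demand=5,sold=5 ship[1->2]=2 ship[0->1]=1 prod=4 -> [18 3 2]
Step 5: demand=5,sold=2 ship[1->2]=2 ship[0->1]=1 prod=4 -> [21 2 2]
Step 6: demand=5,sold=2 ship[1->2]=2 ship[0->1]=1 prod=4 -> [24 1 2]
Step 7: demand=5,sold=2 ship[1->2]=1 ship[0->1]=1 prod=4 -> [27 1 1]
Step 8: demand=5,sold=1 ship[1->2]=1 ship[0->1]=1 prod=4 -> [30 1 1]
Step 9: demand=5,sold=1 ship[1->2]=1 ship[0->1]=1 prod=4 -> [33 1 1]
Step 10: demand=5,sold=1 ship[1->2]=1 ship[0->1]=1 prod=4 -> [36 1 1]
Step 11: demand=5,sold=1 ship[1->2]=1 ship[0->1]=1 prod=4 -> [39 1 1]
Step 12: demand=5,sold=1 ship[1->2]=1 ship[0->1]=1 prod=4 -> [42 1 1]
First stockout at step 5

5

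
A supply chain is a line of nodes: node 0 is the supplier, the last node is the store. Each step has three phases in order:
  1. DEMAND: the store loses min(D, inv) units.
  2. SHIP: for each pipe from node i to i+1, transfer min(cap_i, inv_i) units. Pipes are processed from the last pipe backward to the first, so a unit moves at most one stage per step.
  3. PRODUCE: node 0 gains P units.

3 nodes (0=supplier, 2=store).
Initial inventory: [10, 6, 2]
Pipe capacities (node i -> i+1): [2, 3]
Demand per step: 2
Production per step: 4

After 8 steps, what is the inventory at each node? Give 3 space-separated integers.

Step 1: demand=2,sold=2 ship[1->2]=3 ship[0->1]=2 prod=4 -> inv=[12 5 3]
Step 2: demand=2,sold=2 ship[1->2]=3 ship[0->1]=2 prod=4 -> inv=[14 4 4]
Step 3: demand=2,sold=2 ship[1->2]=3 ship[0->1]=2 prod=4 -> inv=[16 3 5]
Step 4: demand=2,sold=2 ship[1->2]=3 ship[0->1]=2 prod=4 -> inv=[18 2 6]
Step 5: demand=2,sold=2 ship[1->2]=2 ship[0->1]=2 prod=4 -> inv=[20 2 6]
Step 6: demand=2,sold=2 ship[1->2]=2 ship[0->1]=2 prod=4 -> inv=[22 2 6]
Step 7: demand=2,sold=2 ship[1->2]=2 ship[0->1]=2 prod=4 -> inv=[24 2 6]
Step 8: demand=2,sold=2 ship[1->2]=2 ship[0->1]=2 prod=4 -> inv=[26 2 6]

26 2 6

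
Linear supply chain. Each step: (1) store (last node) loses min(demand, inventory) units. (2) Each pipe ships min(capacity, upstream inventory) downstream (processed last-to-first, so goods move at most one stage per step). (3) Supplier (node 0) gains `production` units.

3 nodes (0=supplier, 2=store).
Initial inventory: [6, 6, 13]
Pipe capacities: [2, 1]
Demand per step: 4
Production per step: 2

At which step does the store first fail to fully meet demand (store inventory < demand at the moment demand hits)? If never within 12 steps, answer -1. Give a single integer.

Step 1: demand=4,sold=4 ship[1->2]=1 ship[0->1]=2 prod=2 -> [6 7 10]
Step 2: demand=4,sold=4 ship[1->2]=1 ship[0->1]=2 prod=2 -> [6 8 7]
Step 3: demand=4,sold=4 ship[1->2]=1 ship[0->1]=2 prod=2 -> [6 9 4]
Step 4: demand=4,sold=4 ship[1->2]=1 ship[0->1]=2 prod=2 -> [6 10 1]
Step 5: demand=4,sold=1 ship[1->2]=1 ship[0->1]=2 prod=2 -> [6 11 1]
Step 6: demand=4,sold=1 ship[1->2]=1 ship[0->1]=2 prod=2 -> [6 12 1]
Step 7: demand=4,sold=1 ship[1->2]=1 ship[0->1]=2 prod=2 -> [6 13 1]
Step 8: demand=4,sold=1 ship[1->2]=1 ship[0->1]=2 prod=2 -> [6 14 1]
Step 9: demand=4,sold=1 ship[1->2]=1 ship[0->1]=2 prod=2 -> [6 15 1]
Step 10: demand=4,sold=1 ship[1->2]=1 ship[0->1]=2 prod=2 -> [6 16 1]
Step 11: demand=4,sold=1 ship[1->2]=1 ship[0->1]=2 prod=2 -> [6 17 1]
Step 12: demand=4,sold=1 ship[1->2]=1 ship[0->1]=2 prod=2 -> [6 18 1]
First stockout at step 5

5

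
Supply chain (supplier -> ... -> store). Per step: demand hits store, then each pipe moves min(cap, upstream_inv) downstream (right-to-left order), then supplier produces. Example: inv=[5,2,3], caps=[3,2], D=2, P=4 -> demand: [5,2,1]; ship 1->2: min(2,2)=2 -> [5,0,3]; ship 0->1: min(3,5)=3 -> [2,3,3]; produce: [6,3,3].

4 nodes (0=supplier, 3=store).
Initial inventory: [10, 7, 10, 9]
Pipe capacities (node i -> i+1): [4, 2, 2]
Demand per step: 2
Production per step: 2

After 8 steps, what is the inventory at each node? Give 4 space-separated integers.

Step 1: demand=2,sold=2 ship[2->3]=2 ship[1->2]=2 ship[0->1]=4 prod=2 -> inv=[8 9 10 9]
Step 2: demand=2,sold=2 ship[2->3]=2 ship[1->2]=2 ship[0->1]=4 prod=2 -> inv=[6 11 10 9]
Step 3: demand=2,sold=2 ship[2->3]=2 ship[1->2]=2 ship[0->1]=4 prod=2 -> inv=[4 13 10 9]
Step 4: demand=2,sold=2 ship[2->3]=2 ship[1->2]=2 ship[0->1]=4 prod=2 -> inv=[2 15 10 9]
Step 5: demand=2,sold=2 ship[2->3]=2 ship[1->2]=2 ship[0->1]=2 prod=2 -> inv=[2 15 10 9]
Step 6: demand=2,sold=2 ship[2->3]=2 ship[1->2]=2 ship[0->1]=2 prod=2 -> inv=[2 15 10 9]
Step 7: demand=2,sold=2 ship[2->3]=2 ship[1->2]=2 ship[0->1]=2 prod=2 -> inv=[2 15 10 9]
Step 8: demand=2,sold=2 ship[2->3]=2 ship[1->2]=2 ship[0->1]=2 prod=2 -> inv=[2 15 10 9]

2 15 10 9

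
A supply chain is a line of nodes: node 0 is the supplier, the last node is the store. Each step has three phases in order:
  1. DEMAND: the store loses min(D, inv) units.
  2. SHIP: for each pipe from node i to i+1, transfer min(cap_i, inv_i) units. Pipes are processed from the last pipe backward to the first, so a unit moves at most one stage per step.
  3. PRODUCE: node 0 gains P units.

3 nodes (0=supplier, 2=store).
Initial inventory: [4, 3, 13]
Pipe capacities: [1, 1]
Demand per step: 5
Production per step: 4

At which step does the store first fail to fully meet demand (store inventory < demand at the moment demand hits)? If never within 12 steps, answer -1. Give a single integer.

Step 1: demand=5,sold=5 ship[1->2]=1 ship[0->1]=1 prod=4 -> [7 3 9]
Step 2: demand=5,sold=5 ship[1->2]=1 ship[0->1]=1 prod=4 -> [10 3 5]
Step 3: demand=5,sold=5 ship[1->2]=1 ship[0->1]=1 prod=4 -> [13 3 1]
Step 4: demand=5,sold=1 ship[1->2]=1 ship[0->1]=1 prod=4 -> [16 3 1]
Step 5: demand=5,sold=1 ship[1->2]=1 ship[0->1]=1 prod=4 -> [19 3 1]
Step 6: demand=5,sold=1 ship[1->2]=1 ship[0->1]=1 prod=4 -> [22 3 1]
Step 7: demand=5,sold=1 ship[1->2]=1 ship[0->1]=1 prod=4 -> [25 3 1]
Step 8: demand=5,sold=1 ship[1->2]=1 ship[0->1]=1 prod=4 -> [28 3 1]
Step 9: demand=5,sold=1 ship[1->2]=1 ship[0->1]=1 prod=4 -> [31 3 1]
Step 10: demand=5,sold=1 ship[1->2]=1 ship[0->1]=1 prod=4 -> [34 3 1]
Step 11: demand=5,sold=1 ship[1->2]=1 ship[0->1]=1 prod=4 -> [37 3 1]
Step 12: demand=5,sold=1 ship[1->2]=1 ship[0->1]=1 prod=4 -> [40 3 1]
First stockout at step 4

4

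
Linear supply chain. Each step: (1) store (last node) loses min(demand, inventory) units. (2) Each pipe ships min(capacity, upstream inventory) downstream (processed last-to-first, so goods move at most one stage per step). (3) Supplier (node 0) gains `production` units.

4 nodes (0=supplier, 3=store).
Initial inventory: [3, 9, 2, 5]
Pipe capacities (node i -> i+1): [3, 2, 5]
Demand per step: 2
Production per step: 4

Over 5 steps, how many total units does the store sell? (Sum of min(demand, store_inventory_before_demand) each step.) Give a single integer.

Answer: 10

Derivation:
Step 1: sold=2 (running total=2) -> [4 10 2 5]
Step 2: sold=2 (running total=4) -> [5 11 2 5]
Step 3: sold=2 (running total=6) -> [6 12 2 5]
Step 4: sold=2 (running total=8) -> [7 13 2 5]
Step 5: sold=2 (running total=10) -> [8 14 2 5]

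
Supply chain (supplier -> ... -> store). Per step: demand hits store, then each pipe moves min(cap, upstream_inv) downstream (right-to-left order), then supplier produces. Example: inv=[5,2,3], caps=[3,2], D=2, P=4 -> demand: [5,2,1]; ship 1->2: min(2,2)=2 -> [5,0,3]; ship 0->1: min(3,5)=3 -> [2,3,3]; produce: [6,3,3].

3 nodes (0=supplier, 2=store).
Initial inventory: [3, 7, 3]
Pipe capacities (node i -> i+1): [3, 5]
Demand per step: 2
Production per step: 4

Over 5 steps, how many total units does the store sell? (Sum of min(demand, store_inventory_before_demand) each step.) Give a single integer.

Step 1: sold=2 (running total=2) -> [4 5 6]
Step 2: sold=2 (running total=4) -> [5 3 9]
Step 3: sold=2 (running total=6) -> [6 3 10]
Step 4: sold=2 (running total=8) -> [7 3 11]
Step 5: sold=2 (running total=10) -> [8 3 12]

Answer: 10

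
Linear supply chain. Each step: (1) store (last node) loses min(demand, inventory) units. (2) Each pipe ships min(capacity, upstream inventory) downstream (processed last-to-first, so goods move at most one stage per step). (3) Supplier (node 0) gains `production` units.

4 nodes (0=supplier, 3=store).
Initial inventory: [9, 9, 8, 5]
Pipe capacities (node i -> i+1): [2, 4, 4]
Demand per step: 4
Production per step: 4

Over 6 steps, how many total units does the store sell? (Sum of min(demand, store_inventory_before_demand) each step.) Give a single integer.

Step 1: sold=4 (running total=4) -> [11 7 8 5]
Step 2: sold=4 (running total=8) -> [13 5 8 5]
Step 3: sold=4 (running total=12) -> [15 3 8 5]
Step 4: sold=4 (running total=16) -> [17 2 7 5]
Step 5: sold=4 (running total=20) -> [19 2 5 5]
Step 6: sold=4 (running total=24) -> [21 2 3 5]

Answer: 24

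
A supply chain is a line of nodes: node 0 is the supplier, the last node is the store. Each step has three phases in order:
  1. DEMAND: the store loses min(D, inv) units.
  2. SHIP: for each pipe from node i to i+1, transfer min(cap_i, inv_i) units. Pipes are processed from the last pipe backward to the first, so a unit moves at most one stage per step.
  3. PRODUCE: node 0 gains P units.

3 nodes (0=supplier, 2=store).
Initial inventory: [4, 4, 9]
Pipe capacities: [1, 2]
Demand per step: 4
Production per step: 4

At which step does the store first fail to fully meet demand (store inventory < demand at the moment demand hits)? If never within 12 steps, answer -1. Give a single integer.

Step 1: demand=4,sold=4 ship[1->2]=2 ship[0->1]=1 prod=4 -> [7 3 7]
Step 2: demand=4,sold=4 ship[1->2]=2 ship[0->1]=1 prod=4 -> [10 2 5]
Step 3: demand=4,sold=4 ship[1->2]=2 ship[0->1]=1 prod=4 -> [13 1 3]
Step 4: demand=4,sold=3 ship[1->2]=1 ship[0->1]=1 prod=4 -> [16 1 1]
Step 5: demand=4,sold=1 ship[1->2]=1 ship[0->1]=1 prod=4 -> [19 1 1]
Step 6: demand=4,sold=1 ship[1->2]=1 ship[0->1]=1 prod=4 -> [22 1 1]
Step 7: demand=4,sold=1 ship[1->2]=1 ship[0->1]=1 prod=4 -> [25 1 1]
Step 8: demand=4,sold=1 ship[1->2]=1 ship[0->1]=1 prod=4 -> [28 1 1]
Step 9: demand=4,sold=1 ship[1->2]=1 ship[0->1]=1 prod=4 -> [31 1 1]
Step 10: demand=4,sold=1 ship[1->2]=1 ship[0->1]=1 prod=4 -> [34 1 1]
Step 11: demand=4,sold=1 ship[1->2]=1 ship[0->1]=1 prod=4 -> [37 1 1]
Step 12: demand=4,sold=1 ship[1->2]=1 ship[0->1]=1 prod=4 -> [40 1 1]
First stockout at step 4

4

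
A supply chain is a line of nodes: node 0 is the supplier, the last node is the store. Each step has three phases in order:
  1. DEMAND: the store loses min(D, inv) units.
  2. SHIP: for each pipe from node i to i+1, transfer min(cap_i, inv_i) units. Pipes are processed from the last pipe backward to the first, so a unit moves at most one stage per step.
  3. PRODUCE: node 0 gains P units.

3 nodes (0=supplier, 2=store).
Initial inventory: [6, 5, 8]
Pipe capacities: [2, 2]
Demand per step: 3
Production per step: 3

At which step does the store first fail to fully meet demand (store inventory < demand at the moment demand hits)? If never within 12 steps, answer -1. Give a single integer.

Step 1: demand=3,sold=3 ship[1->2]=2 ship[0->1]=2 prod=3 -> [7 5 7]
Step 2: demand=3,sold=3 ship[1->2]=2 ship[0->1]=2 prod=3 -> [8 5 6]
Step 3: demand=3,sold=3 ship[1->2]=2 ship[0->1]=2 prod=3 -> [9 5 5]
Step 4: demand=3,sold=3 ship[1->2]=2 ship[0->1]=2 prod=3 -> [10 5 4]
Step 5: demand=3,sold=3 ship[1->2]=2 ship[0->1]=2 prod=3 -> [11 5 3]
Step 6: demand=3,sold=3 ship[1->2]=2 ship[0->1]=2 prod=3 -> [12 5 2]
Step 7: demand=3,sold=2 ship[1->2]=2 ship[0->1]=2 prod=3 -> [13 5 2]
Step 8: demand=3,sold=2 ship[1->2]=2 ship[0->1]=2 prod=3 -> [14 5 2]
Step 9: demand=3,sold=2 ship[1->2]=2 ship[0->1]=2 prod=3 -> [15 5 2]
Step 10: demand=3,sold=2 ship[1->2]=2 ship[0->1]=2 prod=3 -> [16 5 2]
Step 11: demand=3,sold=2 ship[1->2]=2 ship[0->1]=2 prod=3 -> [17 5 2]
Step 12: demand=3,sold=2 ship[1->2]=2 ship[0->1]=2 prod=3 -> [18 5 2]
First stockout at step 7

7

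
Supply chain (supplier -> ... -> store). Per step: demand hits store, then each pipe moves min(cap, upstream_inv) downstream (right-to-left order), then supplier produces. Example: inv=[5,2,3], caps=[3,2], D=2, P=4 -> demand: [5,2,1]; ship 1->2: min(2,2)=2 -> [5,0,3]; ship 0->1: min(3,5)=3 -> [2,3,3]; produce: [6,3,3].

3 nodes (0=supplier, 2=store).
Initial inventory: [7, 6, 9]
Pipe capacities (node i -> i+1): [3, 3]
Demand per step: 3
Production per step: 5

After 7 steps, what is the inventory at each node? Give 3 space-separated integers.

Step 1: demand=3,sold=3 ship[1->2]=3 ship[0->1]=3 prod=5 -> inv=[9 6 9]
Step 2: demand=3,sold=3 ship[1->2]=3 ship[0->1]=3 prod=5 -> inv=[11 6 9]
Step 3: demand=3,sold=3 ship[1->2]=3 ship[0->1]=3 prod=5 -> inv=[13 6 9]
Step 4: demand=3,sold=3 ship[1->2]=3 ship[0->1]=3 prod=5 -> inv=[15 6 9]
Step 5: demand=3,sold=3 ship[1->2]=3 ship[0->1]=3 prod=5 -> inv=[17 6 9]
Step 6: demand=3,sold=3 ship[1->2]=3 ship[0->1]=3 prod=5 -> inv=[19 6 9]
Step 7: demand=3,sold=3 ship[1->2]=3 ship[0->1]=3 prod=5 -> inv=[21 6 9]

21 6 9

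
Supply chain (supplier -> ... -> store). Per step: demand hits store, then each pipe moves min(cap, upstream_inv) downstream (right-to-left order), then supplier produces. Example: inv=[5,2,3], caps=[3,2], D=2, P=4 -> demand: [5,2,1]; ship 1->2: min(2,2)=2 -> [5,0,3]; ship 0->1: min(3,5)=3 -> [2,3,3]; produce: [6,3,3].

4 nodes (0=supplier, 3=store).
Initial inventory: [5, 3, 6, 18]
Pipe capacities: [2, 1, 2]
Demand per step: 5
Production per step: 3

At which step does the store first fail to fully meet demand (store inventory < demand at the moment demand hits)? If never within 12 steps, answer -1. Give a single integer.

Step 1: demand=5,sold=5 ship[2->3]=2 ship[1->2]=1 ship[0->1]=2 prod=3 -> [6 4 5 15]
Step 2: demand=5,sold=5 ship[2->3]=2 ship[1->2]=1 ship[0->1]=2 prod=3 -> [7 5 4 12]
Step 3: demand=5,sold=5 ship[2->3]=2 ship[1->2]=1 ship[0->1]=2 prod=3 -> [8 6 3 9]
Step 4: demand=5,sold=5 ship[2->3]=2 ship[1->2]=1 ship[0->1]=2 prod=3 -> [9 7 2 6]
Step 5: demand=5,sold=5 ship[2->3]=2 ship[1->2]=1 ship[0->1]=2 prod=3 -> [10 8 1 3]
Step 6: demand=5,sold=3 ship[2->3]=1 ship[1->2]=1 ship[0->1]=2 prod=3 -> [11 9 1 1]
Step 7: demand=5,sold=1 ship[2->3]=1 ship[1->2]=1 ship[0->1]=2 prod=3 -> [12 10 1 1]
Step 8: demand=5,sold=1 ship[2->3]=1 ship[1->2]=1 ship[0->1]=2 prod=3 -> [13 11 1 1]
Step 9: demand=5,sold=1 ship[2->3]=1 ship[1->2]=1 ship[0->1]=2 prod=3 -> [14 12 1 1]
Step 10: demand=5,sold=1 ship[2->3]=1 ship[1->2]=1 ship[0->1]=2 prod=3 -> [15 13 1 1]
Step 11: demand=5,sold=1 ship[2->3]=1 ship[1->2]=1 ship[0->1]=2 prod=3 -> [16 14 1 1]
Step 12: demand=5,sold=1 ship[2->3]=1 ship[1->2]=1 ship[0->1]=2 prod=3 -> [17 15 1 1]
First stockout at step 6

6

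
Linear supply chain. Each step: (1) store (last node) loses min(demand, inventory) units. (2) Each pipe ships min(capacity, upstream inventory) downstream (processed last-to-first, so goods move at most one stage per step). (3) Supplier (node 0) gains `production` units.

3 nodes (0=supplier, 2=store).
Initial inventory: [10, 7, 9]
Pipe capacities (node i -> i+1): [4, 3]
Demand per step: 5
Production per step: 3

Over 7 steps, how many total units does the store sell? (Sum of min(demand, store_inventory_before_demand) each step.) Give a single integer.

Step 1: sold=5 (running total=5) -> [9 8 7]
Step 2: sold=5 (running total=10) -> [8 9 5]
Step 3: sold=5 (running total=15) -> [7 10 3]
Step 4: sold=3 (running total=18) -> [6 11 3]
Step 5: sold=3 (running total=21) -> [5 12 3]
Step 6: sold=3 (running total=24) -> [4 13 3]
Step 7: sold=3 (running total=27) -> [3 14 3]

Answer: 27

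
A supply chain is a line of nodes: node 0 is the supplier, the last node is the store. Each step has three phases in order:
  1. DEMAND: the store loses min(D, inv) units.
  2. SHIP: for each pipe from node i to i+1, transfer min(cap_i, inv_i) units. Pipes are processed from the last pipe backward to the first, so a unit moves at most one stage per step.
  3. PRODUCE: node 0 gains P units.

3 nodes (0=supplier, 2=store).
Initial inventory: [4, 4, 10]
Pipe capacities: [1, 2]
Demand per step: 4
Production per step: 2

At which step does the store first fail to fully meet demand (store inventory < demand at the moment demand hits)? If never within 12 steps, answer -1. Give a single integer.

Step 1: demand=4,sold=4 ship[1->2]=2 ship[0->1]=1 prod=2 -> [5 3 8]
Step 2: demand=4,sold=4 ship[1->2]=2 ship[0->1]=1 prod=2 -> [6 2 6]
Step 3: demand=4,sold=4 ship[1->2]=2 ship[0->1]=1 prod=2 -> [7 1 4]
Step 4: demand=4,sold=4 ship[1->2]=1 ship[0->1]=1 prod=2 -> [8 1 1]
Step 5: demand=4,sold=1 ship[1->2]=1 ship[0->1]=1 prod=2 -> [9 1 1]
Step 6: demand=4,sold=1 ship[1->2]=1 ship[0->1]=1 prod=2 -> [10 1 1]
Step 7: demand=4,sold=1 ship[1->2]=1 ship[0->1]=1 prod=2 -> [11 1 1]
Step 8: demand=4,sold=1 ship[1->2]=1 ship[0->1]=1 prod=2 -> [12 1 1]
Step 9: demand=4,sold=1 ship[1->2]=1 ship[0->1]=1 prod=2 -> [13 1 1]
Step 10: demand=4,sold=1 ship[1->2]=1 ship[0->1]=1 prod=2 -> [14 1 1]
Step 11: demand=4,sold=1 ship[1->2]=1 ship[0->1]=1 prod=2 -> [15 1 1]
Step 12: demand=4,sold=1 ship[1->2]=1 ship[0->1]=1 prod=2 -> [16 1 1]
First stockout at step 5

5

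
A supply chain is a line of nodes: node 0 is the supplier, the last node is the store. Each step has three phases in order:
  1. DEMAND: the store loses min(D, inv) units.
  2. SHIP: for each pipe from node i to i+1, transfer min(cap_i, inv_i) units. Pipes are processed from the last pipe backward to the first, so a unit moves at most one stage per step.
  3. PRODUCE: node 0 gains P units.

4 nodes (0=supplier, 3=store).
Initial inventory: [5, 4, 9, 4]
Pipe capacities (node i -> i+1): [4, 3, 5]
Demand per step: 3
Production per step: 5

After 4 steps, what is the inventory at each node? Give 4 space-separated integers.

Step 1: demand=3,sold=3 ship[2->3]=5 ship[1->2]=3 ship[0->1]=4 prod=5 -> inv=[6 5 7 6]
Step 2: demand=3,sold=3 ship[2->3]=5 ship[1->2]=3 ship[0->1]=4 prod=5 -> inv=[7 6 5 8]
Step 3: demand=3,sold=3 ship[2->3]=5 ship[1->2]=3 ship[0->1]=4 prod=5 -> inv=[8 7 3 10]
Step 4: demand=3,sold=3 ship[2->3]=3 ship[1->2]=3 ship[0->1]=4 prod=5 -> inv=[9 8 3 10]

9 8 3 10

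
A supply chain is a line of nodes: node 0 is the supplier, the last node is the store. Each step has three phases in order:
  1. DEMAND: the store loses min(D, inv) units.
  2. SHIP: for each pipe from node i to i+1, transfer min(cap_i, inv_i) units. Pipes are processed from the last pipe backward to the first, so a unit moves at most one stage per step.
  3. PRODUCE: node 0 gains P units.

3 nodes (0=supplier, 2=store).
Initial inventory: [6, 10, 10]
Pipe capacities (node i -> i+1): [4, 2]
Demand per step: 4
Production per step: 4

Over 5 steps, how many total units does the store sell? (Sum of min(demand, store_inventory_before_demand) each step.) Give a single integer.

Step 1: sold=4 (running total=4) -> [6 12 8]
Step 2: sold=4 (running total=8) -> [6 14 6]
Step 3: sold=4 (running total=12) -> [6 16 4]
Step 4: sold=4 (running total=16) -> [6 18 2]
Step 5: sold=2 (running total=18) -> [6 20 2]

Answer: 18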